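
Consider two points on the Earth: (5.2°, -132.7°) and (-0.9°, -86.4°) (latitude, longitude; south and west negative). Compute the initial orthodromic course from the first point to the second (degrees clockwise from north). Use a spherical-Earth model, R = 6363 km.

96.2°

N = sin Δλ·cos φ₂ = +0.7229;  D = cos φ₁ sin φ₂ − sin φ₁ cos φ₂ cos Δλ = -0.0783
initial course = atan2(N, D) = 96.18°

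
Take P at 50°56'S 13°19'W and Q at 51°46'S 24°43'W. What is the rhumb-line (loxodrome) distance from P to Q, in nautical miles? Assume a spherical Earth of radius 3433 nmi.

Rhumb course C = atan2(Δλ, Δψ) with Δψ = ln[tan(π/4+φ₂/2)/tan(π/4+φ₁/2)] = -0.0233, Δλ = -0.1990 → C = 263.32°
d = R·|Δφ| / |cos C| = 3433·0.01454 / 0.11625 = 430 nmi

430 nmi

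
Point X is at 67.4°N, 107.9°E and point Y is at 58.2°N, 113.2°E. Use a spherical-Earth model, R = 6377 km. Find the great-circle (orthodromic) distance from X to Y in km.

1058 km

cos σ = sin φ₁ sin φ₂ + cos φ₁ cos φ₂ cos Δλ
      = sin(67.40°)sin(58.20°) + cos(67.40°)cos(58.20°)cos(5.30°) = 0.9863
σ = 9.505° → d = Rσ = 6377·0.16590 = 1058 km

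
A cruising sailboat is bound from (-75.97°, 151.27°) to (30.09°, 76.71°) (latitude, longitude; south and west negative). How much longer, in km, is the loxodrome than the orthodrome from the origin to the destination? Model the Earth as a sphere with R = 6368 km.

Great circle: cos σ = sin φ₁ sin φ₂ + cos φ₁ cos φ₂ cos Δλ,  σ = 2.0159 rad → d_gc = 12837.3 km
Rhumb line: Δψ = +2.6463, q = Δφ/Δψ = 0.6995, d_rh = R√(Δφ²+q²Δλ²) = 13136.0 km
Excess = 13136.0 − 12837.3 = 298.7 ≈ 299 km

299 km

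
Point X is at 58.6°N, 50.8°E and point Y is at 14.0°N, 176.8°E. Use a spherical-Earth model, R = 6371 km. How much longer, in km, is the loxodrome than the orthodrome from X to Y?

Great circle: cos σ = sin φ₁ sin φ₂ + cos φ₁ cos φ₂ cos Δλ,  σ = 1.6616 rad → d_gc = 10585.9 km
Rhumb line: Δψ = -1.0223, q = Δφ/Δψ = 0.7615, d_rh = R√(Δφ²+q²Δλ²) = 11764.8 km
Excess = 11764.8 − 10585.9 = 1178.9 ≈ 1179 km

1179 km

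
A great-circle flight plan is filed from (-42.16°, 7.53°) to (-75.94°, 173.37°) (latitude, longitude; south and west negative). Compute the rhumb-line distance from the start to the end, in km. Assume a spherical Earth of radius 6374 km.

9291 km

Rhumb course C = atan2(Δλ, Δψ) with Δψ = ln[tan(π/4+φ₂/2)/tan(π/4+φ₁/2)] = -1.2801, Δλ = +2.8945 → C = 113.86°
d = R·|Δφ| / |cos C| = 6374·0.58957 / 0.40446 = 9291 km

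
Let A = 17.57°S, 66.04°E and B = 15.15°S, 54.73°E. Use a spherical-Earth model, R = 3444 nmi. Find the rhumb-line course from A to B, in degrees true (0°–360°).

Meridional parts: M(φ₁)=-0.3116, M(φ₂)=-0.2676 → ΔM = +0.0440;  Δλ = -0.1974 rad
tan C = Δλ / ΔM = -4.4839 → C = 282.57°

282.6°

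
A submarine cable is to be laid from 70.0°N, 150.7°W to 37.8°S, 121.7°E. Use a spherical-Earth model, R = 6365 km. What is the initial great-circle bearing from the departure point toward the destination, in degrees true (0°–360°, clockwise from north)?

θ = atan2( sin Δλ·cos φ₂ ,  cos φ₁ sin φ₂ − sin φ₁ cos φ₂ cos Δλ )
  = atan2(-0.7895, -0.2407) = 253.04°

253.0°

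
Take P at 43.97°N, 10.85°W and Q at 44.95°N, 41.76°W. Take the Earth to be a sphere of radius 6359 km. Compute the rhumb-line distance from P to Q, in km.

Δψ = ln[tan(π/4+φ₂/2)/tan(π/4+φ₁/2)] = +0.0240;  Δφ = +0.0171 rad,  Δλ = -0.5395 rad
q = Δφ/Δψ = 0.7137
d = R·√(Δφ² + q²Δλ²) = 6359·0.38542 = 2451 km

2451 km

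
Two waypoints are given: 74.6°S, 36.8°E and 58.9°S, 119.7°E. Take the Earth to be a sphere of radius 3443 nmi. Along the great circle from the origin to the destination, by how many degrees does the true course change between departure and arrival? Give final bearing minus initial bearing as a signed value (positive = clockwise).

-78.6°

Initial bearing θ₁ = atan2(sin Δλ cos φ₂, cos φ₁ sin φ₂ − sin φ₁ cos φ₂ cos Δλ) = 107.93°
Final bearing θ₂ = (initial bearing from the destination back to the start) + 180° = 29.28°
Δθ = θ₂ − θ₁ = -78.6°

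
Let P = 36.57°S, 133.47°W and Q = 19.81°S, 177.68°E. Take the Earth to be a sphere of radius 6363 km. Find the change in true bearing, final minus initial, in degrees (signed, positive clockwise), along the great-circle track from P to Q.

+24.5°

At departure: θ₁ = atan2(sin Δλ cos φ₂, cos φ₁ sin φ₂ − sin φ₁ cos φ₂ cos Δλ) = 277.77°
At arrival: θ₂ = atan2(sin Δλ cos φ₁, −cos φ₂ sin φ₁ + sin φ₂ cos φ₁ cos Δλ) = 302.24°
Δθ = θ₂ − θ₁ = +24.5°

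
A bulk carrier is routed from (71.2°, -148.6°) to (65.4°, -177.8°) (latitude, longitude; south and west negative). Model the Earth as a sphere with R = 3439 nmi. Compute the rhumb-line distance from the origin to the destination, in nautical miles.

732 nmi

Rhumb course C = atan2(Δλ, Δψ) with Δψ = ln[tan(π/4+φ₂/2)/tan(π/4+φ₁/2)] = -0.2754, Δλ = -0.5096 → C = 241.61°
d = R·|Δφ| / |cos C| = 3439·0.10123 / 0.47540 = 732 nmi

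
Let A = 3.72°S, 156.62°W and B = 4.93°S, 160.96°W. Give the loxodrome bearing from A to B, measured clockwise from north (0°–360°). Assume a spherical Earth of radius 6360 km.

Δψ = ln[tan(π/4+φ₂/2)/tan(π/4+φ₁/2)] = -0.0212
Δλ = -0.0757 rad (taken the short way round)
course = atan2(Δλ, Δψ) = 254.38°

254.4°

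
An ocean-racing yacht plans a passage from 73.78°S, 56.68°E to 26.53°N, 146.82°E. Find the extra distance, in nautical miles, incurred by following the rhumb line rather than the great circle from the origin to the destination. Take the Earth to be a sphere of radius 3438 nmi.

Great circle: cos σ = sin φ₁ sin φ₂ + cos φ₁ cos φ₂ cos Δλ,  σ = 2.0147 rad → d_gc = 6926.7 nmi
Rhumb line: Δψ = +2.4289, q = Δφ/Δψ = 0.7208, d_rh = R√(Δφ²+q²Δλ²) = 7171.3 nmi
Excess = 7171.3 − 6926.7 = 244.6 ≈ 245 nmi

245 nmi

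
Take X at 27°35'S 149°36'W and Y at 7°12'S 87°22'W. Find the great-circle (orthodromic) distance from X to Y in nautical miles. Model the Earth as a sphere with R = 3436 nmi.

3725 nmi

cos σ = sin φ₁ sin φ₂ + cos φ₁ cos φ₂ cos Δλ
      = sin(-27.58°)sin(-7.20°) + cos(-27.58°)cos(-7.20°)cos(62.23°) = 0.4677
σ = 62.115° → d = Rσ = 3436·1.08411 = 3725 nmi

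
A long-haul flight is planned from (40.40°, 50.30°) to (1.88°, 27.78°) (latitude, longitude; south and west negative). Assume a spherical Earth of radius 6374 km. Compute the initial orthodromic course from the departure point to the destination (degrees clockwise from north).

N = sin Δλ·cos φ₂ = -0.3828;  D = cos φ₁ sin φ₂ − sin φ₁ cos φ₂ cos Δλ = -0.5734
initial course = atan2(N, D) = 213.73°

213.7°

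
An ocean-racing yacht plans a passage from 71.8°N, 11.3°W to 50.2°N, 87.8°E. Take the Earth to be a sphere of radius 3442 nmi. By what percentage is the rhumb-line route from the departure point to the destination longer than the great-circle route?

10.8%

Great circle: σ = 0.7979 rad → d_gc = Rσ = 2746.3 nmi
Rhumb: Δφ = -0.3770, Δλ = +1.7296, Δψ = -0.8154, q = Δφ/Δψ = 0.4624 → d_rh = R√(Δφ²+q²Δλ²) = 3043.1 nmi
Excess = (3043.1 − 2746.3) / 2746.3 = 296.8 / 2746.3 = 10.81% ≈ 10.8%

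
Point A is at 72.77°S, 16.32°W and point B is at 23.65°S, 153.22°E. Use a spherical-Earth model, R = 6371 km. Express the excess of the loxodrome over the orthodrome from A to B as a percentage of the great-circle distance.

33.1%

Great circle: σ = 1.4542 rad → d_gc = Rσ = 9264.8 km
Rhumb: Δφ = +0.8573, Δλ = +2.9590, Δψ = +1.4621, q = Δφ/Δψ = 0.5863 → d_rh = R√(Δφ²+q²Δλ²) = 12329.5 km
Excess = (12329.5 − 9264.8) / 9264.8 = 3064.7 / 9264.8 = 33.08% ≈ 33.1%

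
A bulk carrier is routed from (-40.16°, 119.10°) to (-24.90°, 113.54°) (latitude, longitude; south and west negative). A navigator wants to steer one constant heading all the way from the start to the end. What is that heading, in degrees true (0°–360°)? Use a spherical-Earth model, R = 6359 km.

Meridional parts: M(φ₁)=-0.7666, M(φ₂)=-0.4490 → ΔM = +0.3176;  Δλ = -0.0970 rad
tan C = Δλ / ΔM = -0.3055 → C = 343.01°

343.0°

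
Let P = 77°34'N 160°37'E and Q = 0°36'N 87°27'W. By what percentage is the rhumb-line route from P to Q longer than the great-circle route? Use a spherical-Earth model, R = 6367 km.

Great circle: σ = 1.6410 rad → d_gc = Rσ = 10448.5 km
Rhumb: Δφ = -1.3433, Δλ = +1.9536, Δψ = -2.2066, q = Δφ/Δψ = 0.6088 → d_rh = R√(Δφ²+q²Δλ²) = 11423.4 km
Excess = (11423.4 − 10448.5) / 10448.5 = 974.9 / 10448.5 = 9.33% ≈ 9.3%

9.3%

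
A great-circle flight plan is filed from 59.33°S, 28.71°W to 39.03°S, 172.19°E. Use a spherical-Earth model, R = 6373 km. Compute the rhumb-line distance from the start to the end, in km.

11564 km

Δψ = ln[tan(π/4+φ₂/2)/tan(π/4+φ₁/2)] = +0.5528;  Δφ = +0.3543 rad,  Δλ = -2.7768 rad
q = Δφ/Δψ = 0.6409
d = R·√(Δφ² + q²Δλ²) = 6373·1.81452 = 11564 km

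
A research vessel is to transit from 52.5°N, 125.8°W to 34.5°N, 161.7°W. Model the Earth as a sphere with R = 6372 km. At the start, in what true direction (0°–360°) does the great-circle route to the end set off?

θ = atan2( sin Δλ·cos φ₂ ,  cos φ₁ sin φ₂ − sin φ₁ cos φ₂ cos Δλ )
  = atan2(-0.4832, -0.1848) = 249.07°

249.1°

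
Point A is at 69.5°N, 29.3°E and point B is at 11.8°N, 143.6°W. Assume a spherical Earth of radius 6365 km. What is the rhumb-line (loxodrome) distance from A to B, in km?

14379 km

Δψ = ln[tan(π/4+φ₂/2)/tan(π/4+φ₁/2)] = -1.5028;  Δφ = -1.0071 rad,  Δλ = -3.0177 rad
q = Δφ/Δψ = 0.6701
d = R·√(Δφ² + q²Δλ²) = 6365·2.25911 = 14379 km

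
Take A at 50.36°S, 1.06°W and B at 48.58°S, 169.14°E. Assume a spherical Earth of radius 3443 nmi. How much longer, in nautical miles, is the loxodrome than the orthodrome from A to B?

Great circle: cos σ = sin φ₁ sin φ₂ + cos φ₁ cos φ₂ cos Δλ,  σ = 1.4085 rad → d_gc = 4849.6 nmi
Rhumb line: Δψ = +0.0478, q = Δφ/Δψ = 0.6497, d_rh = R√(Δφ²+q²Δλ²) = 6646.2 nmi
Excess = 6646.2 − 4849.6 = 1796.6 ≈ 1797 nmi

1797 nmi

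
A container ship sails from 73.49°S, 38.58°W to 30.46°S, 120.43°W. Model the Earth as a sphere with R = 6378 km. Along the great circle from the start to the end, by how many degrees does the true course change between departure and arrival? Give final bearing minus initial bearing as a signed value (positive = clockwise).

+72.6°

Initial bearing θ₁ = atan2(sin Δλ cos φ₂, cos φ₁ sin φ₂ − sin φ₁ cos φ₂ cos Δλ) = 268.19°
Final bearing θ₂ = (initial bearing from the destination back to the start) + 180° = 340.76°
Δθ = θ₂ − θ₁ = +72.6°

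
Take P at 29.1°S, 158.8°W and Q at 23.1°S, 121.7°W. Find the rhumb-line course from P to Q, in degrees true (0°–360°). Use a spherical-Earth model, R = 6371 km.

79.8°

Meridional parts: M(φ₁)=-0.5312, M(φ₂)=-0.4146 → ΔM = +0.1167;  Δλ = +0.6475 rad
tan C = Δλ / ΔM = +5.5490 → C = 79.78°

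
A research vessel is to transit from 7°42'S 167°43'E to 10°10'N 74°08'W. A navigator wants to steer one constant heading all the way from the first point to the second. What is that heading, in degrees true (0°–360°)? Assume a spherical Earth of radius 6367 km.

Meridional parts: M(φ₁)=-0.1348, M(φ₂)=+0.1784 → ΔM = +0.3132;  Δλ = +2.0621 rad
tan C = Δλ / ΔM = +6.5845 → C = 81.36°

81.4°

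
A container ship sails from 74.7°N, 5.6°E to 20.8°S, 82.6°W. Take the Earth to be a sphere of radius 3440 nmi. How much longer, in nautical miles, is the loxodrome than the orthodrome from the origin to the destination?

252 nmi

Great circle: cos σ = sin φ₁ sin φ₂ + cos φ₁ cos φ₂ cos Δλ,  σ = 1.9122 rad → d_gc = 6577.8 nmi
Rhumb line: Δψ = -2.3788, q = Δφ/Δψ = 0.7007, d_rh = R√(Δφ²+q²Δλ²) = 6829.6 nmi
Excess = 6829.6 − 6577.8 = 251.8 ≈ 252 nmi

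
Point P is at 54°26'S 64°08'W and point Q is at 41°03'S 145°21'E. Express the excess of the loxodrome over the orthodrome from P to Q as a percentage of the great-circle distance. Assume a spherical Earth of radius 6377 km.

24.7%

Great circle: σ = 1.4178 rad → d_gc = Rσ = 9041.6 km
Rhumb: Δφ = +0.2336, Δλ = -2.6270, Δψ = +0.3501, q = Δφ/Δψ = 0.6672 → d_rh = R√(Δφ²+q²Δλ²) = 11276.1 km
Excess = (11276.1 − 9041.6) / 9041.6 = 2234.5 / 9041.6 = 24.71% ≈ 24.7%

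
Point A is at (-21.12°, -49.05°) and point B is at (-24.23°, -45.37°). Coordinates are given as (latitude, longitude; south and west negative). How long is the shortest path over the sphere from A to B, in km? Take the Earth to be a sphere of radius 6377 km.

512 km

cos σ = sin φ₁ sin φ₂ + cos φ₁ cos φ₂ cos Δλ
      = sin(-21.12°)sin(-24.23°) + cos(-21.12°)cos(-24.23°)cos(3.68°) = 0.9968
σ = 4.604° → d = Rσ = 6377·0.08036 = 512 km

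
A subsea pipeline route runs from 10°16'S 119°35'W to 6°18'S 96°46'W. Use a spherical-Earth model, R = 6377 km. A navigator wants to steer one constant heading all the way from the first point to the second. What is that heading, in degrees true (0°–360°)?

Meridional parts: M(φ₁)=-0.1802, M(φ₂)=-0.1102 → ΔM = +0.0700;  Δλ = +0.3982 rad
tan C = Δλ / ΔM = +5.6909 → C = 80.03°

80.0°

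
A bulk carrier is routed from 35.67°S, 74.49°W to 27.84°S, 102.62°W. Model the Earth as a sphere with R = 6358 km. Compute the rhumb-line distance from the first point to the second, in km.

Rhumb course C = atan2(Δλ, Δψ) with Δψ = ln[tan(π/4+φ₂/2)/tan(π/4+φ₁/2)] = +0.1609, Δλ = -0.4910 → C = 288.15°
d = R·|Δφ| / |cos C| = 6358·0.13666 / 0.31150 = 2789 km

2789 km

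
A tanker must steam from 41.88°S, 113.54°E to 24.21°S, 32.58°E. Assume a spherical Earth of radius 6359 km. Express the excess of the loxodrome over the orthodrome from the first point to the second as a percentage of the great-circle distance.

3.0%

Great circle: σ = 1.1805 rad → d_gc = Rσ = 7506.8 km
Rhumb: Δφ = +0.3084, Δλ = -1.4130, Δψ = +0.3706, q = Δφ/Δψ = 0.8321 → d_rh = R√(Δφ²+q²Δλ²) = 7729.4 km
Excess = (7729.4 − 7506.8) / 7506.8 = 222.6 / 7506.8 = 2.97% ≈ 3.0%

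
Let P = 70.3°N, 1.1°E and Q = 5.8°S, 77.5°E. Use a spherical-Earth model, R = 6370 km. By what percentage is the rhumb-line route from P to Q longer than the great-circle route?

Great circle: σ = 1.5871 rad → d_gc = Rσ = 10109.7 km
Rhumb: Δφ = -1.3282, Δλ = +1.3334, Δψ = -1.8522, q = Δφ/Δψ = 0.7171 → d_rh = R√(Δφ²+q²Δλ²) = 10425.0 km
Excess = (10425.0 − 10109.7) / 10109.7 = 315.3 / 10109.7 = 3.12% ≈ 3.1%

3.1%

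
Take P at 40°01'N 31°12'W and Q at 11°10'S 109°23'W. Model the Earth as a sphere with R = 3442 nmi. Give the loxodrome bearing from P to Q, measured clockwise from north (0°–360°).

234.9°

Δψ = ln[tan(π/4+φ₂/2)/tan(π/4+φ₁/2)] = -0.9594
Δλ = -1.3646 rad (taken the short way round)
course = atan2(Δλ, Δψ) = 234.89°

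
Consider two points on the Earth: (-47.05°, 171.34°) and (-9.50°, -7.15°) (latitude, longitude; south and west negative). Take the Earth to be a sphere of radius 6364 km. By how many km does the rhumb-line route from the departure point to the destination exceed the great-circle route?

Great circle: cos σ = sin φ₁ sin φ₂ + cos φ₁ cos φ₂ cos Δλ,  σ = 2.1543 rad → d_gc = 13710.2 km
Rhumb line: Δψ = +0.7663, q = Δφ/Δψ = 0.8552, d_rh = R√(Δφ²+q²Δλ²) = 17460.0 km
Excess = 17460.0 − 13710.2 = 3749.8 ≈ 3750 km

3750 km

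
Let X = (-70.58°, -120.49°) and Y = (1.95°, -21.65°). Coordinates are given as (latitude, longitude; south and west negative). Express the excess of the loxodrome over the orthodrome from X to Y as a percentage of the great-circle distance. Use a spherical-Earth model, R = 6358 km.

6.0%

Great circle: σ = 1.6540 rad → d_gc = Rσ = 10516.4 km
Rhumb: Δφ = +1.2659, Δλ = +1.7251, Δψ = +1.7995, q = Δφ/Δψ = 0.7035 → d_rh = R√(Δφ²+q²Δλ²) = 11149.5 km
Excess = (11149.5 − 10516.4) / 10516.4 = 633.1 / 10516.4 = 6.02% ≈ 6.0%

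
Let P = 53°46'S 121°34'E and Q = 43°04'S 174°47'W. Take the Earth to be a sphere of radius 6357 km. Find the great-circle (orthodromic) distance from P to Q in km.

4666 km

cos σ = sin φ₁ sin φ₂ + cos φ₁ cos φ₂ cos Δλ
      = sin(-53.77°)sin(-43.07°) + cos(-53.77°)cos(-43.07°)cos(63.65°) = 0.7425
σ = 42.059° → d = Rσ = 6357·0.73406 = 4666 km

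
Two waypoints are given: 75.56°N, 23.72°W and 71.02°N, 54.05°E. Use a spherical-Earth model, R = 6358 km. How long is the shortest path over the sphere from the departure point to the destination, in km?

cos σ = sin φ₁ sin φ₂ + cos φ₁ cos φ₂ cos Δλ
      = sin(75.56°)sin(71.02°) + cos(75.56°)cos(71.02°)cos(77.77°) = 0.9329
σ = 21.102° → d = Rσ = 6358·0.36830 = 2342 km

2342 km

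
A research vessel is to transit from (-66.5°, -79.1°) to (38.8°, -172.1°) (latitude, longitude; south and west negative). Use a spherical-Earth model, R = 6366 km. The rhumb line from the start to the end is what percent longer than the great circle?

2.0%

Great circle: σ = 2.2030 rad → d_gc = Rσ = 14024.1 km
Rhumb: Δφ = +1.8378, Δλ = -1.6232, Δψ = +2.3060, q = Δφ/Δψ = 0.7970 → d_rh = R√(Δφ²+q²Δλ²) = 14307.3 km
Excess = (14307.3 − 14024.1) / 14024.1 = 283.2 / 14024.1 = 2.02% ≈ 2.0%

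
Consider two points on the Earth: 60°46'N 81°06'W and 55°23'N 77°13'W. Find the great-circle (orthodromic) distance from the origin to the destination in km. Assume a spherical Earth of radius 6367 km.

cos σ = sin φ₁ sin φ₂ + cos φ₁ cos φ₂ cos Δλ
      = sin(60.77°)sin(55.38°) + cos(60.77°)cos(55.38°)cos(3.88°) = 0.9950
σ = 5.759° → d = Rσ = 6367·0.10052 = 640 km

640 km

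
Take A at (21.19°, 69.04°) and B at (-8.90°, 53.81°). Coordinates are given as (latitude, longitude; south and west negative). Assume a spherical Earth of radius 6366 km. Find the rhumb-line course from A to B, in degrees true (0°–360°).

206.4°

Meridional parts: M(φ₁)=+0.3786, M(φ₂)=-0.1560 → ΔM = -0.5345;  Δλ = -0.2658 rad
tan C = Δλ / ΔM = +0.4973 → C = 206.44°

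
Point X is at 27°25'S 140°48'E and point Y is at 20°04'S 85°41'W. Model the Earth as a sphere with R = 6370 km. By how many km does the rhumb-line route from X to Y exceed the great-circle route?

860 km

Great circle: cos σ = sin φ₁ sin φ₂ + cos φ₁ cos φ₂ cos Δλ,  σ = 2.0000 rad → d_gc = 12739.90 km
Rhumb line: Δψ = +0.1403, q = Δφ/Δψ = 0.9145, d_rh = R√(Δφ²+q²Δλ²) = 13599.44 km
Excess = 13599.44 − 12739.90 = 859.54 ≈ 860 km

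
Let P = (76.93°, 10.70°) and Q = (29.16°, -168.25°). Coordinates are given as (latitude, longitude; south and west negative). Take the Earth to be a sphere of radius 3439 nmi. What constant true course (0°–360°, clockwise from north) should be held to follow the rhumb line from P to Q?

Δψ = ln[tan(π/4+φ₂/2)/tan(π/4+φ₁/2)] = -1.6343
Δλ = -3.1233 rad (taken the short way round)
course = atan2(Δλ, Δψ) = 242.38°

242.4°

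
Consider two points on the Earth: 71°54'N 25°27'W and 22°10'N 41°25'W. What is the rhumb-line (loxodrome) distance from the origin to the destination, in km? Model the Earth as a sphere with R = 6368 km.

Rhumb course C = atan2(Δλ, Δψ) with Δψ = ln[tan(π/4+φ₂/2)/tan(π/4+φ₁/2)] = -1.4402, Δλ = -0.2787 → C = 190.95°
d = R·|Δφ| / |cos C| = 6368·0.86801 / 0.98179 = 5630 km

5630 km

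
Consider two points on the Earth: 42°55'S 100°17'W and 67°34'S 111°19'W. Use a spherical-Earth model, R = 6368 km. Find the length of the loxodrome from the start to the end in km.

2820 km

Δψ = ln[tan(π/4+φ₂/2)/tan(π/4+φ₁/2)] = -0.7871;  Δφ = -0.4302 rad,  Δλ = -0.1926 rad
q = Δφ/Δψ = 0.5466
d = R·√(Δφ² + q²Δλ²) = 6368·0.44291 = 2820 km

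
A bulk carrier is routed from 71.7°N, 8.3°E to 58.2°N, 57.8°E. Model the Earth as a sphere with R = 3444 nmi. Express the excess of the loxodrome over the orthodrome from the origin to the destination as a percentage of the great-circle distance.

2.6%

Great circle: σ = 0.4169 rad → d_gc = Rσ = 1435.6 nmi
Rhumb: Δφ = -0.2356, Δλ = +0.8639, Δψ = -0.5702, q = Δφ/Δψ = 0.4133 → d_rh = R√(Δφ²+q²Δλ²) = 1473.2 nmi
Excess = (1473.2 − 1435.6) / 1435.6 = 37.6 / 1435.6 = 2.62% ≈ 2.6%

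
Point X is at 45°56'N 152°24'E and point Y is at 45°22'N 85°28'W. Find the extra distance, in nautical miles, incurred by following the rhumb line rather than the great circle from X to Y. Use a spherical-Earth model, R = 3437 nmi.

596 nmi

Great circle: cos σ = sin φ₁ sin φ₂ + cos φ₁ cos φ₂ cos Δλ,  σ = 1.3166 rad → d_gc = 4525.3 nmi
Rhumb line: Δψ = -0.0141, q = Δφ/Δψ = 0.6990, d_rh = R√(Δφ²+q²Δλ²) = 5121.5 nmi
Excess = 5121.5 − 4525.3 = 596.2 ≈ 596 nmi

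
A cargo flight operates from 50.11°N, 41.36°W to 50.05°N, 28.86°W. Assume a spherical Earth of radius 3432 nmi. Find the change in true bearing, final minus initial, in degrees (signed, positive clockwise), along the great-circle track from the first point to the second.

Initial bearing θ₁ = atan2(sin Δλ cos φ₂, cos φ₁ sin φ₂ − sin φ₁ cos φ₂ cos Δλ) = 85.63°
Final bearing θ₂ = (initial bearing from the destination back to the start) + 180° = 95.23°
Δθ = θ₂ − θ₁ = +9.6°

+9.6°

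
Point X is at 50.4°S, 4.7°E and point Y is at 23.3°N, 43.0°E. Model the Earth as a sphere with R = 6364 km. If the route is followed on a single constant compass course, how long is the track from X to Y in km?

Rhumb course C = atan2(Δλ, Δψ) with Δψ = ln[tan(π/4+φ₂/2)/tan(π/4+φ₁/2)] = +1.4399, Δλ = +0.6685 → C = 24.90°
d = R·|Δφ| / |cos C| = 6364·1.28631 / 0.90703 = 9025 km

9025 km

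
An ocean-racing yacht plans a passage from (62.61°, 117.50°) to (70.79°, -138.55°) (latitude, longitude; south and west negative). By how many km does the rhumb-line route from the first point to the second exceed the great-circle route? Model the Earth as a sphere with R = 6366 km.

Great circle: cos σ = sin φ₁ sin φ₂ + cos φ₁ cos φ₂ cos Δλ,  σ = 0.6402 rad → d_gc = 4075.6 km
Rhumb line: Δψ = +0.3646, q = Δφ/Δψ = 0.3916, d_rh = R√(Δφ²+q²Δλ²) = 4612.7 km
Excess = 4612.7 − 4075.6 = 537.1 ≈ 537 km

537 km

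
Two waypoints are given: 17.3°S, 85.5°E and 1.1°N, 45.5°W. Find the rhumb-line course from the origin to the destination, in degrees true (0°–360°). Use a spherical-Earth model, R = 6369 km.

278.1°

Meridional parts: M(φ₁)=-0.3066, M(φ₂)=+0.0192 → ΔM = +0.3258;  Δλ = -2.2864 rad
tan C = Δλ / ΔM = -7.0169 → C = 278.11°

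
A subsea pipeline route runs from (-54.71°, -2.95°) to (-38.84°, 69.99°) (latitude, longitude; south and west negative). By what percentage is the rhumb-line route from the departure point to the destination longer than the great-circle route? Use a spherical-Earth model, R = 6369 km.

4.0%

Great circle: σ = 0.8712 rad → d_gc = Rσ = 5548.6 km
Rhumb: Δφ = +0.2770, Δλ = +1.2730, Δψ = +0.4087, q = Δφ/Δψ = 0.6777 → d_rh = R√(Δφ²+q²Δλ²) = 5770.7 km
Excess = (5770.7 − 5548.6) / 5548.6 = 222.1 / 5548.6 = 4.00% ≈ 4.0%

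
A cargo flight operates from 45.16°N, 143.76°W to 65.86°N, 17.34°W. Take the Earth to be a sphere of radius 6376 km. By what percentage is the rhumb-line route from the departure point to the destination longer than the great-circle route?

Great circle: σ = 1.0749 rad → d_gc = Rσ = 6853.3 km
Rhumb: Δφ = +0.3613, Δλ = +2.2064, Δψ = +0.6572, q = Δφ/Δψ = 0.5497 → d_rh = R√(Δφ²+q²Δλ²) = 8069.2 km
Excess = (8069.2 − 6853.3) / 6853.3 = 1215.9 / 6853.3 = 17.74% ≈ 17.7%

17.7%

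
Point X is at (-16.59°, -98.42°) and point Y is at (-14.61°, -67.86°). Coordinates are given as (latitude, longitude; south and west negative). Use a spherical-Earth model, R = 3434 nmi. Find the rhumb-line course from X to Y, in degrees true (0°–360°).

Δψ = ln[tan(π/4+φ₂/2)/tan(π/4+φ₁/2)] = +0.0359
Δλ = +0.5334 rad (taken the short way round)
course = atan2(Δλ, Δψ) = 86.15°

86.2°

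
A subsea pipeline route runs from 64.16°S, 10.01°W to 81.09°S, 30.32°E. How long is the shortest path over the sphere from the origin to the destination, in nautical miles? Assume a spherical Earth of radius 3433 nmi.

1189 nmi

Haversine: a = sin²(Δφ/2)+cos φ₁ cos φ₂ sin²(Δλ/2) = 0.02969;  σ = 2·atan2(√a,√(1−a))
σ = 19.845° → d = Rσ = 3433·0.34635 = 1189 nmi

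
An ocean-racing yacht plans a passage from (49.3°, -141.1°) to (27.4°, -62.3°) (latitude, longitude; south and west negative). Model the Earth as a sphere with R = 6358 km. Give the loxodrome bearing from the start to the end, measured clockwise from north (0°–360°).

109.8°

Meridional parts: M(φ₁)=+0.9918, M(φ₂)=+0.4976 → ΔM = -0.4942;  Δλ = +1.3753 rad
tan C = Δλ / ΔM = -2.7826 → C = 109.77°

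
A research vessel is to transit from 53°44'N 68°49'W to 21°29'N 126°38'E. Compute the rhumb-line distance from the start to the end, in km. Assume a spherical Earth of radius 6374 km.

Δψ = ln[tan(π/4+φ₂/2)/tan(π/4+φ₁/2)] = -0.7322;  Δφ = -0.5629 rad,  Δλ = -2.8719 rad
q = Δφ/Δψ = 0.7687
d = R·√(Δφ² + q²Δλ²) = 6374·2.27832 = 14522 km

14522 km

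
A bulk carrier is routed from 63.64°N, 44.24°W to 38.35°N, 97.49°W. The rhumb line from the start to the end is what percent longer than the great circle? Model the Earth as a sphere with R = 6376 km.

2.3%

Great circle: σ = 0.7009 rad → d_gc = Rσ = 4468.7 km
Rhumb: Δφ = -0.4414, Δλ = -0.9294, Δψ = -0.7259, q = Δφ/Δψ = 0.6081 → d_rh = R√(Δφ²+q²Δλ²) = 4572.0 km
Excess = (4572.0 − 4468.7) / 4468.7 = 103.3 / 4468.7 = 2.31% ≈ 2.3%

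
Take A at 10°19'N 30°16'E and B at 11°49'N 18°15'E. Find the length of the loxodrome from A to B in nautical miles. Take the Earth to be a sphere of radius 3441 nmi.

714 nmi

Rhumb course C = atan2(Δλ, Δψ) with Δψ = ln[tan(π/4+φ₂/2)/tan(π/4+φ₁/2)] = +0.0267, Δλ = -0.2097 → C = 277.25°
d = R·|Δφ| / |cos C| = 3441·0.02618 / 0.12618 = 714 nmi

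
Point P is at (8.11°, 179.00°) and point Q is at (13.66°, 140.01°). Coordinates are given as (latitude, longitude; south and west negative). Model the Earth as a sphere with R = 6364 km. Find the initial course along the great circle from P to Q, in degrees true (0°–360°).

N = sin Δλ·cos φ₂ = -0.6114;  D = cos φ₁ sin φ₂ − sin φ₁ cos φ₂ cos Δλ = +0.1272
initial course = atan2(N, D) = 281.76°

281.8°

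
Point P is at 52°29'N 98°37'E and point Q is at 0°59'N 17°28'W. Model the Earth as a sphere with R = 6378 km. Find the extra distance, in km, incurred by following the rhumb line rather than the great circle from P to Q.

Great circle: cos σ = sin φ₁ sin φ₂ + cos φ₁ cos φ₂ cos Δλ,  σ = 1.8277 rad → d_gc = 11657.2 km
Rhumb line: Δψ = -1.0628, q = Δφ/Δψ = 0.8458, d_rh = R√(Δφ²+q²Δλ²) = 12341.2 km
Excess = 12341.2 − 11657.2 = 684.0 ≈ 684 km

684 km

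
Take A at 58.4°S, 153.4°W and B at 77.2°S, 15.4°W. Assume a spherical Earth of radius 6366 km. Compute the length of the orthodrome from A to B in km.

cos σ = sin φ₁ sin φ₂ + cos φ₁ cos φ₂ cos Δλ
      = sin(-58.40°)sin(-77.20°) + cos(-58.40°)cos(-77.20°)cos(138.00°) = 0.7443
σ = 41.902° → d = Rσ = 6366·0.73132 = 4656 km

4656 km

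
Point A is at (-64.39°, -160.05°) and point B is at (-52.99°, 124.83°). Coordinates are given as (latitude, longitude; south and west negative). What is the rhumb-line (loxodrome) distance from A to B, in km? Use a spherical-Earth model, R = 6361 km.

Rhumb course C = atan2(Δλ, Δψ) with Δψ = ln[tan(π/4+φ₂/2)/tan(π/4+φ₁/2)] = +0.3870, Δλ = -1.3111 → C = 286.45°
d = R·|Δφ| / |cos C| = 6361·0.19897 / 0.28310 = 4471 km

4471 km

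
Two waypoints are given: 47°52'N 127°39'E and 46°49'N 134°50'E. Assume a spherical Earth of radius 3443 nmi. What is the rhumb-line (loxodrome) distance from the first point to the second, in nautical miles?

Δψ = ln[tan(π/4+φ₂/2)/tan(π/4+φ₁/2)] = -0.0270;  Δφ = -0.0183 rad,  Δλ = +0.1254 rad
q = Δφ/Δψ = 0.6776
d = R·√(Δφ² + q²Δλ²) = 3443·0.08691 = 299 nmi

299 nmi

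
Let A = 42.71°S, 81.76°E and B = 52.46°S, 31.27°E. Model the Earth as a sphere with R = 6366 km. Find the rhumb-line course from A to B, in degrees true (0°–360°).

254.0°

Δψ = ln[tan(π/4+φ₂/2)/tan(π/4+φ₁/2)] = -0.2533
Δλ = -0.8812 rad (taken the short way round)
course = atan2(Δλ, Δψ) = 253.96°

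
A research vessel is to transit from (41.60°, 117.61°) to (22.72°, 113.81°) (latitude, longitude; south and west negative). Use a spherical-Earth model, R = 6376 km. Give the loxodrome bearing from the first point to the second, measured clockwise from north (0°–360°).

189.6°

Meridional parts: M(φ₁)=+0.7998, M(φ₂)=+0.4074 → ΔM = -0.3924;  Δλ = -0.0663 rad
tan C = Δλ / ΔM = +0.1690 → C = 189.59°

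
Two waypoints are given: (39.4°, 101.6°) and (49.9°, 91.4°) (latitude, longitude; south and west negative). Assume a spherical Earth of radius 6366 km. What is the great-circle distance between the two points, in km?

cos σ = sin φ₁ sin φ₂ + cos φ₁ cos φ₂ cos Δλ
      = sin(39.40°)sin(49.90°) + cos(39.40°)cos(49.90°)cos(-10.20°) = 0.9754
σ = 12.738° → d = Rσ = 6366·0.22232 = 1415 km

1415 km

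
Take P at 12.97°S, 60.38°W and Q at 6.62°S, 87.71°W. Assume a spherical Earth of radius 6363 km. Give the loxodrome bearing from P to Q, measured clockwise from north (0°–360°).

283.3°

Δψ = ln[tan(π/4+φ₂/2)/tan(π/4+φ₁/2)] = +0.1125
Δλ = -0.4770 rad (taken the short way round)
course = atan2(Δλ, Δψ) = 283.27°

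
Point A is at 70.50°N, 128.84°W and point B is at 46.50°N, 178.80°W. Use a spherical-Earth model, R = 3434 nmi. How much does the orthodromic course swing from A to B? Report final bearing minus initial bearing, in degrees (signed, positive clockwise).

Initial bearing θ₁ = atan2(sin Δλ cos φ₂, cos φ₁ sin φ₂ − sin φ₁ cos φ₂ cos Δλ) = 251.60°
Final bearing θ₂ = (initial bearing from the destination back to the start) + 180° = 207.40°
Δθ = θ₂ − θ₁ = -44.2°

-44.2°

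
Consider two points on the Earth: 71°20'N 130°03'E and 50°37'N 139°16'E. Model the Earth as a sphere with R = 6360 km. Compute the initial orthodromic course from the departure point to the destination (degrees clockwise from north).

163.6°

θ = atan2( sin Δλ·cos φ₂ ,  cos φ₁ sin φ₂ − sin φ₁ cos φ₂ cos Δλ )
  = atan2(+0.1016, -0.3460) = 163.63°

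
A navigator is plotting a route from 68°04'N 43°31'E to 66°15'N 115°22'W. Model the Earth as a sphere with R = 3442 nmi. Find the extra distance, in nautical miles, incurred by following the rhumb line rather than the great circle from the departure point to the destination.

1009 nmi

Great circle: cos σ = sin φ₁ sin φ₂ + cos φ₁ cos φ₂ cos Δλ,  σ = 0.7831 rad → d_gc = 2695.5 nmi
Rhumb line: Δψ = -0.0817, q = Δφ/Δψ = 0.3880, d_rh = R√(Δφ²+q²Δλ²) = 3704.9 nmi
Excess = 3704.9 − 2695.5 = 1009.4 ≈ 1009 nmi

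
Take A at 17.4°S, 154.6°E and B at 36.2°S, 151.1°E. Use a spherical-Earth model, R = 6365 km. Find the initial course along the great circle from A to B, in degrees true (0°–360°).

N = sin Δλ·cos φ₂ = -0.0493;  D = cos φ₁ sin φ₂ − sin φ₁ cos φ₂ cos Δλ = -0.3227
initial course = atan2(N, D) = 188.68°

188.7°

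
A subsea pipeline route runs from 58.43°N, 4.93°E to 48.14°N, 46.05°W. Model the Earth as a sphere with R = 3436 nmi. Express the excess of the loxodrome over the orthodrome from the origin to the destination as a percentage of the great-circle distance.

2.2%

Great circle: σ = 0.5462 rad → d_gc = Rσ = 1876.7 nmi
Rhumb: Δφ = -0.1796, Δλ = -0.8898, Δψ = -0.3023, q = Δφ/Δψ = 0.5941 → d_rh = R√(Δφ²+q²Δλ²) = 1918.3 nmi
Excess = (1918.3 − 1876.7) / 1876.7 = 41.6 / 1876.7 = 2.22% ≈ 2.2%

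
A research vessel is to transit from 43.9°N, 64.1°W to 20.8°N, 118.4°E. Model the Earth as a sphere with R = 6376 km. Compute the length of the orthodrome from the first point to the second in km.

cos σ = sin φ₁ sin φ₂ + cos φ₁ cos φ₂ cos Δλ
      = sin(43.90°)sin(20.80°) + cos(43.90°)cos(20.80°)cos(-177.50°) = -0.4267
σ = 115.259° → d = Rσ = 6376·2.01166 = 12826 km

12826 km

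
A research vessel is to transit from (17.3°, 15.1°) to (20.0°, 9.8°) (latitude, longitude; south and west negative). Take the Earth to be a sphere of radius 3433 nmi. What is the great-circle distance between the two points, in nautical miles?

cos σ = sin φ₁ sin φ₂ + cos φ₁ cos φ₂ cos Δλ
      = sin(17.30°)sin(20.00°) + cos(17.30°)cos(20.00°)cos(-5.30°) = 0.9951
σ = 5.701° → d = Rσ = 3433·0.09950 = 342 nmi

342 nmi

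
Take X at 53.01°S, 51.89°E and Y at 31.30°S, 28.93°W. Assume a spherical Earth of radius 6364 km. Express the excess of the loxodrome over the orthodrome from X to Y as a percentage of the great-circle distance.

Great circle: σ = 1.0507 rad → d_gc = Rσ = 6686.5 km
Rhumb: Δφ = +0.3789, Δλ = -1.4106, Δψ = +0.5194, q = Δφ/Δψ = 0.7295 → d_rh = R√(Δφ²+q²Δλ²) = 6978.1 km
Excess = (6978.1 − 6686.5) / 6686.5 = 291.6 / 6686.5 = 4.36% ≈ 4.4%

4.4%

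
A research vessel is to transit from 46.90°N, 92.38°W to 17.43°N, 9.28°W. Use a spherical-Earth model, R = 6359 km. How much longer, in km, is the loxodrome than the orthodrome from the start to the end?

Great circle: cos σ = sin φ₁ sin φ₂ + cos φ₁ cos φ₂ cos Δλ,  σ = 1.2692 rad → d_gc = 8070.9 km
Rhumb line: Δψ = -0.6201, q = Δφ/Δψ = 0.8295, d_rh = R√(Δφ²+q²Δλ²) = 8320.3 km
Excess = 8320.3 − 8070.9 = 249.4 ≈ 249 km

249 km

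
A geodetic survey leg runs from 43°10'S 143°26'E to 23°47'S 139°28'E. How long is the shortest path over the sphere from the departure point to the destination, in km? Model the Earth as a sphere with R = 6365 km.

2184 km

Haversine: a = sin²(Δφ/2)+cos φ₁ cos φ₂ sin²(Δλ/2) = 0.02914;  σ = 2·atan2(√a,√(1−a))
σ = 19.657° → d = Rσ = 6365·0.34309 = 2184 km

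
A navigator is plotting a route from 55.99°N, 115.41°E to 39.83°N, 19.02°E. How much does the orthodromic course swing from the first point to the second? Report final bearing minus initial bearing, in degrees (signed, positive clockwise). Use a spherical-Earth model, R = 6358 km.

Initial bearing θ₁ = atan2(sin Δλ cos φ₂, cos φ₁ sin φ₂ − sin φ₁ cos φ₂ cos Δλ) = 299.35°
Final bearing θ₂ = (initial bearing from the destination back to the start) + 180° = 219.41°
Δθ = θ₂ − θ₁ = -79.9°

-79.9°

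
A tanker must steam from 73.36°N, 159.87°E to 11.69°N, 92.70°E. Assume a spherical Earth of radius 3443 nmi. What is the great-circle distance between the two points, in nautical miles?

4349 nmi

Haversine: a = sin²(Δφ/2)+cos φ₁ cos φ₂ sin²(Δλ/2) = 0.34853;  σ = 2·atan2(√a,√(1−a))
σ = 72.366° → d = Rσ = 3443·1.26303 = 4349 nmi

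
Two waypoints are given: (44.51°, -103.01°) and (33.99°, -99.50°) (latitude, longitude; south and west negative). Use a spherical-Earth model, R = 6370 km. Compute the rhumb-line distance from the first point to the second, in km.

Δψ = ln[tan(π/4+φ₂/2)/tan(π/4+φ₁/2)] = -0.2379;  Δφ = -0.1836 rad,  Δλ = +0.0613 rad
q = Δφ/Δψ = 0.7718
d = R·√(Δφ² + q²Δλ²) = 6370·0.18960 = 1208 km

1208 km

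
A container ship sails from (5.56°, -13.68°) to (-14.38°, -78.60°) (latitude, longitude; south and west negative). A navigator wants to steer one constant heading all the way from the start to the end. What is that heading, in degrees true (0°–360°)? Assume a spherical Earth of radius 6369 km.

Meridional parts: M(φ₁)=+0.0972, M(φ₂)=-0.2537 → ΔM = -0.3508;  Δλ = -1.1331 rad
tan C = Δλ / ΔM = +3.2295 → C = 252.80°

252.8°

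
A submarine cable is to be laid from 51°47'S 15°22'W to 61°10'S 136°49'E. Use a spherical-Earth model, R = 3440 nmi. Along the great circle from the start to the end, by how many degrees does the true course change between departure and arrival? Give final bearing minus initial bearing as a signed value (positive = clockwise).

Initial bearing θ₁ = atan2(sin Δλ cos φ₂, cos φ₁ sin φ₂ − sin φ₁ cos φ₂ cos Δλ) = 165.61°
Final bearing θ₂ = (initial bearing from the destination back to the start) + 180° = 18.59°
Δθ = θ₂ − θ₁ = -147.0°

-147.0°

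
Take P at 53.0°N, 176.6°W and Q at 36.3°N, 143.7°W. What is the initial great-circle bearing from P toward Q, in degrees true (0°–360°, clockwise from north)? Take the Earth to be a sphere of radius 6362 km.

112.8°

N = sin Δλ·cos φ₂ = +0.4378;  D = cos φ₁ sin φ₂ − sin φ₁ cos φ₂ cos Δλ = -0.1841
initial course = atan2(N, D) = 112.81°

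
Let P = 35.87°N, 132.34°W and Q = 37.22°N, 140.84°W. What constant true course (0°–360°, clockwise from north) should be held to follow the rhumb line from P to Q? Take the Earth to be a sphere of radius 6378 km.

281.2°

Δψ = ln[tan(π/4+φ₂/2)/tan(π/4+φ₁/2)] = +0.0293
Δλ = -0.1484 rad (taken the short way round)
course = atan2(Δλ, Δψ) = 281.18°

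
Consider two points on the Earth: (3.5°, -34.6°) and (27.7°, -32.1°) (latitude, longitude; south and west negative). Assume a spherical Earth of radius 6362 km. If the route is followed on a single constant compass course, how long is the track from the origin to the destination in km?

2700 km

Rhumb course C = atan2(Δλ, Δψ) with Δψ = ln[tan(π/4+φ₂/2)/tan(π/4+φ₁/2)] = +0.4423, Δλ = +0.0436 → C = 5.63°
d = R·|Δφ| / |cos C| = 6362·0.42237 / 0.99517 = 2700 km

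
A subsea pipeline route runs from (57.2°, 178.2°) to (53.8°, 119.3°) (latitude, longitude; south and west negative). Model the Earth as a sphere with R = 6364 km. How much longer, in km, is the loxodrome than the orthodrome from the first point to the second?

114 km

Great circle: cos σ = sin φ₁ sin φ₂ + cos φ₁ cos φ₂ cos Δλ,  σ = 0.5669 rad → d_gc = 3607.9 km
Rhumb line: Δψ = -0.1048, q = Δφ/Δψ = 0.5660, d_rh = R√(Δφ²+q²Δλ²) = 3721.9 km
Excess = 3721.9 − 3607.9 = 114.0 ≈ 114 km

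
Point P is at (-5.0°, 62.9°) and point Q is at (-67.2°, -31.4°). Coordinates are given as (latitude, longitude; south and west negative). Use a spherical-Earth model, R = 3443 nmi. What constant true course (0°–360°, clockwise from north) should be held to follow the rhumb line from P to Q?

Meridional parts: M(φ₁)=-0.0874, M(φ₂)=-1.6013 → ΔM = -1.5139;  Δλ = -1.6458 rad
tan C = Δλ / ΔM = +1.0871 → C = 227.39°

227.4°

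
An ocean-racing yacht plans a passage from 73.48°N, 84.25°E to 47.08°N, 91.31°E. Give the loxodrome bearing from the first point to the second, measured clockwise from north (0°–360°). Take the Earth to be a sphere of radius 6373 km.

172.9°

Meridional parts: M(φ₁)=+1.9298, M(φ₂)=+0.9337 → ΔM = -0.9962;  Δλ = +0.1232 rad
tan C = Δλ / ΔM = -0.1237 → C = 172.95°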